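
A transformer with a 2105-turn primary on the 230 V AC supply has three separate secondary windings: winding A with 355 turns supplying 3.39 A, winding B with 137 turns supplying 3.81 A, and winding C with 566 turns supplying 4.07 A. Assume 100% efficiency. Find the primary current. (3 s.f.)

I_p ≈ 1.91 A

V_A = 230 × 355/2105 = 38.789 V; V_B = 230 × 137/2105 = 14.969 V; V_C = 230 × 566/2105 = 61.843 V.
P_out = V_A I_A + V_B I_B + V_C I_C = 38.789×3.39 + 14.969×3.81 + 61.843×4.07 = 131.49 + 57.032 + 251.70 = 440.23 W.
Ideal ⇒ P_in = P_out, so I_p = P_out/V_p = 440.23/230 = 1.91 A.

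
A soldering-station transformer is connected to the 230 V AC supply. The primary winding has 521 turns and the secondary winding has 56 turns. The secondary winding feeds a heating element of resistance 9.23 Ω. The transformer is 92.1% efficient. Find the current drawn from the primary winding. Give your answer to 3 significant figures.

I_p ≈ 0.313 A

V_s = 230 × 56/521 = 24.722 V.
I_s = V_s/R = 24.722/9.23 = 2.6784 A.
P_out = V_s I_s = 24.722 × 2.6784 = 66.215 W.
P_in = P_out/η = 66.215/0.921 = 71.894 W.
I_p = P_in/V_p = 71.894/230 = 0.313 A.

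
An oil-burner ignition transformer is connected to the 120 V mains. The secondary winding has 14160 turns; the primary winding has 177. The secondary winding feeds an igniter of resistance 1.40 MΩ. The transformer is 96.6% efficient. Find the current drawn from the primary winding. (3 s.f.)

I_p ≈ 0.568 A

V_s = 120 × 14160/177 = 9600.0 V.
I_s = V_s/R = 9600.0/(1.40×10^6) = 0.0068571 A.
P_out = V_s I_s = 9600.0 × 0.0068571 = 65.829 W.
P_in = P_out/η = 65.829/0.966 = 68.146 W.
I_p = P_in/V_p = 68.146/120 = 0.568 A.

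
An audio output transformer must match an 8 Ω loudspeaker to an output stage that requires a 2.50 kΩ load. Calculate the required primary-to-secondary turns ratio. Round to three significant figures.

N_p/N_s ≈ 17.7

Z_p/Z_s = (N_p/N_s)², so N_p/N_s = √(2500/8) = √312 = 17.7.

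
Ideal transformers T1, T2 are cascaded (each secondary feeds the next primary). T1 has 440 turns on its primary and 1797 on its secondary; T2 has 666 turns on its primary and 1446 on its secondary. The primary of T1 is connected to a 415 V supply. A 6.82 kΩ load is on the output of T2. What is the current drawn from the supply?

After T1: V = 415.00 × 1797/440 = 1694.9 V.
After T2: V = 1694.9 × 1446/666 = 3679.9 V.
I_load = 3679.9/6820 = 0.53958 A, so P_out = 3679.9 × 0.53958 = 1985.6 W.
All ideal ⇒ P_in = P_out, so I_supply = 1985.6/415 = 4.78 A.

I_supply ≈ 4.78 A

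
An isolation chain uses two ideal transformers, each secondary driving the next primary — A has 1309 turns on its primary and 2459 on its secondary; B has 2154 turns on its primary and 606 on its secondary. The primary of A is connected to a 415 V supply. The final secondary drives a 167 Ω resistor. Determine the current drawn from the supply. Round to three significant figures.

Secondary of A: V = 415.00 × 2459/1309 = 779.59 V.
Secondary of B: V = 779.59 × 606/2154 = 219.33 V.
I_load = 219.33/167 = 1.3133 A, so P_out = 219.33 × 1.3133 = 288.05 W.
All ideal ⇒ P_in = P_out, so I_supply = 288.05/415 = 0.694 A.

I_supply ≈ 0.694 A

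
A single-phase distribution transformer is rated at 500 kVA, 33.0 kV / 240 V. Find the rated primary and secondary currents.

I_p = S/V_p = 500000/33000 = 15.2 A.
I_s = S/V_s = 500000/240 = 2080 A.

I_p ≈ 15.2 A, I_s ≈ 2080 A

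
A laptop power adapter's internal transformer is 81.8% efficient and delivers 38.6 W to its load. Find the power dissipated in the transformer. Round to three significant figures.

P_in = P_out/η = 38.6/0.818 = 47.1883 W.
P_loss = P_in − P_out = 47.1883 − 38.6 = 8.59 W.

P_loss ≈ 8.59 W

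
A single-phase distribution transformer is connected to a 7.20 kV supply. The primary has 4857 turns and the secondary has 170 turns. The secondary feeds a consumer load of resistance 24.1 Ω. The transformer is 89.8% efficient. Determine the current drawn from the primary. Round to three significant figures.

V_s = 7200 × 170/4857 = 252.01 V.
I_s = V_s/R = 252.01/24.1 = 10.457 A.
P_out = V_s I_s = 252.01 × 10.457 = 2635.2 W.
P_in = P_out/η = 2635.2/0.898 = 2934.5 W.
I_p = P_in/V_p = 2934.5/7200 = 0.408 A.

I_p ≈ 0.408 A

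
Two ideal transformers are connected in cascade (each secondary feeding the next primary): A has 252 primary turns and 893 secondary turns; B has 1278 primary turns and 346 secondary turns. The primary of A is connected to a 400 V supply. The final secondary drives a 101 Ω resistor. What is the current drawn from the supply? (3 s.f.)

After A: V = 400.00 × 893/252 = 1417.5 V.
After B: V = 1417.5 × 346/1278 = 383.76 V.
I_load = 383.76/101 = 3.7996 A, so P_out = 383.76 × 3.7996 = 1458.1 W.
All ideal ⇒ P_in = P_out, so I_supply = 1458.1/400 = 3.65 A.

I_supply ≈ 3.65 A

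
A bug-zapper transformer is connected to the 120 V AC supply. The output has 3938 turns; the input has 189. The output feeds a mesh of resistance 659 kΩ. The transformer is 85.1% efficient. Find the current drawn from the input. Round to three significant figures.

V_out = 120 × 3938/189 = 2500.3 V.
I_out = V_out/R = 2500.3/659000 = 0.0037941 A.
P_out = V_out I_out = 2500.3 × 0.0037941 = 9.4865 W.
P_in = P_out/η = 9.4865/0.851 = 11.147 W.
I_in = P_in/V_in = 11.147/120 = 0.0929 A.

I_in ≈ 0.0929 A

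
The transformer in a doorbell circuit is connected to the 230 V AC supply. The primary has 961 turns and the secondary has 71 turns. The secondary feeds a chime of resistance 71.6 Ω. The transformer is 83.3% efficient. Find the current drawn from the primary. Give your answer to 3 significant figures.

I_p ≈ 0.0210 A

V_s = 230 × 71/961 = 16.993 V.
I_s = V_s/R = 16.993/71.6 = 0.23733 A.
P_out = V_s I_s = 16.993 × 0.23733 = 4.0329 W.
P_in = P_out/η = 4.0329/0.833 = 4.8414 W.
I_p = P_in/V_p = 4.8414/230 = 0.0210 A.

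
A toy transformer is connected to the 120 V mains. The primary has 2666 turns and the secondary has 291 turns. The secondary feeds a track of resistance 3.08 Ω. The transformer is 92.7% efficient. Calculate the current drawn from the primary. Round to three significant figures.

I_p ≈ 0.501 A

V_s = 120 × 291/2666 = 13.098 V.
I_s = V_s/R = 13.098/3.08 = 4.2527 A.
P_out = V_s I_s = 13.098 × 4.2527 = 55.703 W.
P_in = P_out/η = 55.703/0.927 = 60.089 W.
I_p = P_in/V_p = 60.089/120 = 0.501 A.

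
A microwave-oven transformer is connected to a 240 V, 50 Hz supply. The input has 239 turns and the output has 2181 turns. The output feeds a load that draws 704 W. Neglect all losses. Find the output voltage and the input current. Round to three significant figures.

V_out ≈ 2190 V, I_in ≈ 2.93 A

V_out = V_in × N_out/N_in = 240 × 2181/239 = 2190.1 V.
I_out = P/V_out = 704/2190.1 = 0.32144 A.
I_in = I_out × N_out/N_in = 0.32144 × 2181/239 = 2.93 A.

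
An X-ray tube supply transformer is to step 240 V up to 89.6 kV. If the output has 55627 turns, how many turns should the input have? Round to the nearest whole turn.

N_in/N_out = V_in/V_out, so N_in = 55627 × 240/89600 = 149.0 ≈ 149 turns.

N_in = 149 turns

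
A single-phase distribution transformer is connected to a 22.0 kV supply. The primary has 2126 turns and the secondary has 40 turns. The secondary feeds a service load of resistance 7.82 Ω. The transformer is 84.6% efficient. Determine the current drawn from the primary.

V_s = 22000 × 40/2126 = 413.92 V.
I_s = V_s/R = 413.92/7.82 = 52.931 A.
P_out = V_s I_s = 413.92 × 52.931 = 21909 W.
P_in = P_out/η = 21909/0.846 = 25898 W.
I_p = P_in/V_p = 25898/22000 = 1.18 A.

I_p ≈ 1.18 A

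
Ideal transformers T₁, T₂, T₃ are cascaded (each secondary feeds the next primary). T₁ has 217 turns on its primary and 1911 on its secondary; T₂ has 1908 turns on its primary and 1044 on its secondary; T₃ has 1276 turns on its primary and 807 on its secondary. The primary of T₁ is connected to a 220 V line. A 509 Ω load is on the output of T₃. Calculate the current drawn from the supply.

After T₁: V = 220.00 × 1911/217 = 1937.4 V.
After T₂: V = 1937.4 × 1044/1908 = 1060.1 V.
After T₃: V = 1060.1 × 807/1276 = 670.45 V.
I_load = 670.45/509 = 1.3172 A, so P_out = 670.45 × 1.3172 = 883.12 W.
All ideal ⇒ P_in = P_out, so I_supply = 883.12/220 = 4.01 A.

I_supply ≈ 4.01 A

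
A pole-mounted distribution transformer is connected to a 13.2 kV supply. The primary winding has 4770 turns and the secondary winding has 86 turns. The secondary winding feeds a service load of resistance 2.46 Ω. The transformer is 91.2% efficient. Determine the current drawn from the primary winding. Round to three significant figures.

I_p ≈ 1.91 A

V_s = 13200 × 86/4770 = 237.99 V.
I_s = V_s/R = 237.99/2.46 = 96.743 A.
P_out = V_s I_s = 237.99 × 96.743 = 23024 W.
P_in = P_out/η = 23024/0.912 = 25245 W.
I_p = P_in/V_p = 25245/13200 = 1.91 A.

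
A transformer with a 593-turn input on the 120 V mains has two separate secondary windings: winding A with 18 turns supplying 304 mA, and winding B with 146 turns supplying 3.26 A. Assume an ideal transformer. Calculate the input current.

V_A = 120 × 18/593 = 3.6425 V; V_B = 120 × 146/593 = 29.545 V.
P_out = V_A I_A + V_B I_B = 3.6425×0.304 + 29.545×3.26 = 1.1073 + 96.316 = 97.423 W.
Ideal ⇒ P_in = P_out, so I_in = P_out/V_in = 97.423/120 = 0.812 A.

I_in ≈ 0.812 A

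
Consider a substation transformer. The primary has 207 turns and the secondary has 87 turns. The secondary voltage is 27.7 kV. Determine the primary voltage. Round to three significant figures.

V_p ≈ 65900 V

V_p/V_s = N_p/N_s, so V_p = 27700 × 207/87 = 65900 V.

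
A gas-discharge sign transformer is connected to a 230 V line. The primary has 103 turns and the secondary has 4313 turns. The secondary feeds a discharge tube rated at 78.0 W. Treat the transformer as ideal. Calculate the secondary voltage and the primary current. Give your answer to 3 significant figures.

V_s = V_p × N_s/N_p = 230 × 4313/103 = 9631.0 V.
I_s = P/V_s = 78.0/9631.0 = 0.0080989 A.
I_p = I_s × N_s/N_p = 0.0080989 × 4313/103 = 0.339 A.

V_s ≈ 9630 V, I_p ≈ 0.339 A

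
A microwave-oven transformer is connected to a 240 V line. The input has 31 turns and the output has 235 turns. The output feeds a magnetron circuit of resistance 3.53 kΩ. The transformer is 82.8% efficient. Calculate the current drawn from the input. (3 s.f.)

I_in ≈ 4.72 A

V_out = 240 × 235/31 = 1819.4 V.
I_out = V_out/R = 1819.4/3530 = 0.51540 A.
P_out = V_out I_out = 1819.4 × 0.51540 = 937.69 W.
P_in = P_out/η = 937.69/0.828 = 1132.5 W.
I_in = P_in/V_in = 1132.5/240 = 4.72 A.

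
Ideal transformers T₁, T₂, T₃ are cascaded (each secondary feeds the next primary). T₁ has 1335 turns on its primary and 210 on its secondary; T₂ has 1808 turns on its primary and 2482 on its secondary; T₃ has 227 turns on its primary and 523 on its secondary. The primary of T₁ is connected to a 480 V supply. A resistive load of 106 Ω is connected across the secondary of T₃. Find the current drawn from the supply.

After T₁: V = 480.00 × 210/1335 = 75.506 V.
After T₂: V = 75.506 × 2482/1808 = 103.65 V.
After T₃: V = 103.65 × 523/227 = 238.81 V.
I_load = 238.81/106 = 2.2530 A, so P_out = 238.81 × 2.2530 = 538.04 W.
All ideal ⇒ P_in = P_out, so I_supply = 538.04/480 = 1.12 A.

I_supply ≈ 1.12 A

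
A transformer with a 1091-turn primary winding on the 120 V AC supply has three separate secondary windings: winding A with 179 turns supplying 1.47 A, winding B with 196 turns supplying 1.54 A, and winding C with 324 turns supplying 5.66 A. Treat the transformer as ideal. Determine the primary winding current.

I_p ≈ 2.20 A

V_A = 120 × 179/1091 = 19.688 V; V_B = 120 × 196/1091 = 21.558 V; V_C = 120 × 324/1091 = 35.637 V.
P_out = V_A I_A + V_B I_B + V_C I_C = 19.688×1.47 + 21.558×1.54 + 35.637×5.66 = 28.942 + 33.200 + 201.71 = 263.85 W.
Ideal ⇒ P_in = P_out, so I_p = P_out/V_p = 263.85/120 = 2.20 A.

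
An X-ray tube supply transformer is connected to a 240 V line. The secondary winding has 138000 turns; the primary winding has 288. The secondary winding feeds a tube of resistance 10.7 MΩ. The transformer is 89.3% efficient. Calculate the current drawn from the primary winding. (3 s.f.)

I_p ≈ 5.77 A

V_s = 240 × 138000/288 = 115000 V.
I_s = V_s/R = 115000/(1.07×10^7) = 0.010748 A.
P_out = V_s I_s = 115000 × 0.010748 = 1236.0 W.
P_in = P_out/η = 1236.0/0.893 = 1384.1 W.
I_p = P_in/V_p = 1384.1/240 = 5.77 A.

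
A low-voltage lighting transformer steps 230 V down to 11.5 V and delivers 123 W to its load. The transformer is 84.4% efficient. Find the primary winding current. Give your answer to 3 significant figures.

P_in = P_out/η = 123/0.844 = 145.73 W.
I_p = P_in/V_p = 145.73/230 = 0.634 A.

I_p ≈ 0.634 A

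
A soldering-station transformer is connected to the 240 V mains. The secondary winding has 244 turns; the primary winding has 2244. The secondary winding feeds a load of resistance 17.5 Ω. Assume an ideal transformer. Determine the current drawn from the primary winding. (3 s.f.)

V_s = V_p × N_s/N_p = 240 × 244/2244 = 26.096 V.
I_s = V_s/R = 26.096/17.5 = 1.4912 A.
For an ideal transformer I_p N_p = I_s N_s, so I_p = 1.4912 × 244/2244 = 0.162 A.

I_p ≈ 0.162 A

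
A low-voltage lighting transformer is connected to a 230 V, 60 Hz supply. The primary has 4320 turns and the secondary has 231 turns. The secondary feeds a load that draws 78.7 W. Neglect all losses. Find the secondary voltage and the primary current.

V_s = V_p × N_s/N_p = 230 × 231/4320 = 12.299 V.
I_s = P/V_s = 78.7/12.299 = 6.3991 A.
I_p = I_s × N_s/N_p = 6.3991 × 231/4320 = 0.342 A.

V_s ≈ 12.3 V, I_p ≈ 0.342 A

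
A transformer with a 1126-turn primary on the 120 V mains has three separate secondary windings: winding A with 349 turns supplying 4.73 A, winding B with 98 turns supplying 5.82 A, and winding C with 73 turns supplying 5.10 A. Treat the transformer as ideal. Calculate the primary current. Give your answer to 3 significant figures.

V_A = 120 × 349/1126 = 37.194 V; V_B = 120 × 98/1126 = 10.444 V; V_C = 120 × 73/1126 = 7.7798 V.
P_out = V_A I_A + V_B I_B + V_C I_C = 37.194×4.73 + 10.444×5.82 + 7.7798×5.10 = 175.93 + 60.784 + 39.677 = 276.39 W.
Ideal ⇒ P_in = P_out, so I_p = P_out/V_p = 276.39/120 = 2.30 A.

I_p ≈ 2.30 A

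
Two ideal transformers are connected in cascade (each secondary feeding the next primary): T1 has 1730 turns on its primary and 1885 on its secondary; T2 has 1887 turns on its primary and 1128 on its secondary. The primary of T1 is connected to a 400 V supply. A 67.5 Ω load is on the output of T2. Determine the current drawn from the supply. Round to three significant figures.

Secondary of T1: V = 400.00 × 1885/1730 = 435.84 V.
Secondary of T2: V = 435.84 × 1128/1887 = 260.53 V.
I_load = 260.53/67.5 = 3.8597 A, so P_out = 260.53 × 3.8597 = 1005.6 W.
All ideal ⇒ P_in = P_out, so I_supply = 1005.6/400 = 2.51 A.

I_supply ≈ 2.51 A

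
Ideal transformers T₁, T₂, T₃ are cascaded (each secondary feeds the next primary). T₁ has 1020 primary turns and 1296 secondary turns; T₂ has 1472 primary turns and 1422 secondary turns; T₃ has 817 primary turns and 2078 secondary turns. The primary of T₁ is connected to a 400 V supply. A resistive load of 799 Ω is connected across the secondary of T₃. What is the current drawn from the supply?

I_supply ≈ 4.88 A

Secondary of T₁: V = 400.00 × 1296/1020 = 508.24 V.
Secondary of T₂: V = 508.24 × 1422/1472 = 490.97 V.
Secondary of T₃: V = 490.97 × 2078/817 = 1248.8 V.
I_load = 1248.8/799 = 1.5629 A, so P_out = 1248.8 × 1.5629 = 1951.7 W.
All ideal ⇒ P_in = P_out, so I_supply = 1951.7/400 = 4.88 A.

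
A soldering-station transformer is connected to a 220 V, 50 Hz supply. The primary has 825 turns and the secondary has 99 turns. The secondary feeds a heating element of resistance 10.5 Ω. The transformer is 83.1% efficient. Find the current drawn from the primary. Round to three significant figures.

I_p ≈ 0.363 A

V_s = 220 × 99/825 = 26.400 V.
I_s = V_s/R = 26.400/10.5 = 2.5143 A.
P_out = V_s I_s = 26.400 × 2.5143 = 66.377 W.
P_in = P_out/η = 66.377/0.831 = 79.876 W.
I_p = P_in/V_p = 79.876/220 = 0.363 A.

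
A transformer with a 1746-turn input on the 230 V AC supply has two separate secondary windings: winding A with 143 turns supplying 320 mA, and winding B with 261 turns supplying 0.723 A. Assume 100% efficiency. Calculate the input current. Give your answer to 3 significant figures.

V_A = 230 × 143/1746 = 18.837 V; V_B = 230 × 261/1746 = 34.381 V.
P_out = V_A I_A + V_B I_B = 18.837×0.320 + 34.381×0.723 = 6.0279 + 24.858 = 30.886 W.
Ideal ⇒ P_in = P_out, so I_in = P_out/V_in = 30.886/230 = 0.134 A.

I_in ≈ 0.134 A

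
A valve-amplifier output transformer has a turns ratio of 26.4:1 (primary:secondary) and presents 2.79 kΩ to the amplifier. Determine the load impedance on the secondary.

Z_s = Z_p/(N_p/N_s)² = 2790/26.4² = 4.00 Ω.

Z_s ≈ 4.00 Ω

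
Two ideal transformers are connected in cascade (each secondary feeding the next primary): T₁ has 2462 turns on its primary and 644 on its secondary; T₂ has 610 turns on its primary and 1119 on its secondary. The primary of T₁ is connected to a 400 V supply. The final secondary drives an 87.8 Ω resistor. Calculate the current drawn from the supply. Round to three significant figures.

I_supply ≈ 1.05 A

Secondary of T₁: V = 400.00 × 644/2462 = 104.63 V.
Secondary of T₂: V = 104.63 × 1119/610 = 191.94 V.
I_load = 191.94/87.8 = 2.1861 A, so P_out = 191.94 × 2.1861 = 419.59 W.
All ideal ⇒ P_in = P_out, so I_supply = 419.59/400 = 1.05 A.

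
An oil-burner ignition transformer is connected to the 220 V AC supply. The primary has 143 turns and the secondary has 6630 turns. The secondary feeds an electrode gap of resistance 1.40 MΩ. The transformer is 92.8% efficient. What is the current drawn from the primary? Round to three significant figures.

I_p ≈ 0.364 A

V_s = 220 × 6630/143 = 10200 V.
I_s = V_s/R = 10200/(1.40×10^6) = 0.0072857 A.
P_out = V_s I_s = 10200 × 0.0072857 = 74.314 W.
P_in = P_out/η = 74.314/0.928 = 80.080 W.
I_p = P_in/V_p = 80.080/220 = 0.364 A.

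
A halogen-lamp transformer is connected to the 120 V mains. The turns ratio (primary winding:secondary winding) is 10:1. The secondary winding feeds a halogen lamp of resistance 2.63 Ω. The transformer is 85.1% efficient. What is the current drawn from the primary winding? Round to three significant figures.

I_p ≈ 0.536 A

V_s = 120 × 1/10 = 12.000 V.
I_s = V_s/R = 12.000/2.63 = 4.5627 A.
P_out = V_s I_s = 12.000 × 4.5627 = 54.753 W.
P_in = P_out/η = 54.753/0.851 = 64.339 W.
I_p = P_in/V_p = 64.339/120 = 0.536 A.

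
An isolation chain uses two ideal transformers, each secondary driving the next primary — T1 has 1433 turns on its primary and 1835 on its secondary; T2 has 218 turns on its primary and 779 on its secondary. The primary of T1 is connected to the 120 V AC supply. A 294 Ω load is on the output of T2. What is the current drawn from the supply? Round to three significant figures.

Secondary of T1: V = 120.00 × 1835/1433 = 153.66 V.
Secondary of T2: V = 153.66 × 779/218 = 549.10 V.
I_load = 549.10/294 = 1.8677 A, so P_out = 549.10 × 1.8677 = 1025.6 W.
All ideal ⇒ P_in = P_out, so I_supply = 1025.6/120 = 8.55 A.

I_supply ≈ 8.55 A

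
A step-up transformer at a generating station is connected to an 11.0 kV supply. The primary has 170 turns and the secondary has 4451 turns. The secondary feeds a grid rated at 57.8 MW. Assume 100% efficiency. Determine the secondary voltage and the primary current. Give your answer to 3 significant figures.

V_s = V_p × N_s/N_p = 11000 × 4451/170 = 288010 V.
I_s = P/V_s = 5.78×10^7/288010 = 200.69 A.
I_p = I_s × N_s/N_p = 200.69 × 4451/170 = 5250 A.

V_s ≈ 288000 V, I_p ≈ 5250 A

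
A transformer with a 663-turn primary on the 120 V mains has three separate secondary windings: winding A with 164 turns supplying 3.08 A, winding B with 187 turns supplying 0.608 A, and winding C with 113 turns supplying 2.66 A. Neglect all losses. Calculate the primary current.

V_A = 120 × 164/663 = 29.683 V; V_B = 120 × 187/663 = 33.846 V; V_C = 120 × 113/663 = 20.452 V.
P_out = V_A I_A + V_B I_B + V_C I_C = 29.683×3.08 + 33.846×0.608 + 20.452×2.66 = 91.424 + 20.578 + 54.404 = 166.41 W.
Ideal ⇒ P_in = P_out, so I_p = P_out/V_p = 166.41/120 = 1.39 A.

I_p ≈ 1.39 A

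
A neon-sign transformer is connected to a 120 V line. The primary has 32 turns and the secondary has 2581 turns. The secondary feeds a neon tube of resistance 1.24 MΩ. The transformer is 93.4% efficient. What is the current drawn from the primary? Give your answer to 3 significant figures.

I_p ≈ 0.674 A

V_s = 120 × 2581/32 = 9678.8 V.
I_s = V_s/R = 9678.8/(1.24×10^6) = 0.0078054 A.
P_out = V_s I_s = 9678.8 × 0.0078054 = 75.547 W.
P_in = P_out/η = 75.547/0.934 = 80.885 W.
I_p = P_in/V_p = 80.885/120 = 0.674 A.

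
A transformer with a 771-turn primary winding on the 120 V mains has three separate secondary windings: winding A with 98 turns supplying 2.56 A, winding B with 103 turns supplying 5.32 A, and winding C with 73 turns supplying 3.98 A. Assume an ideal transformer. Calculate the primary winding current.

I_p ≈ 1.41 A

V_A = 120 × 98/771 = 15.253 V; V_B = 120 × 103/771 = 16.031 V; V_C = 120 × 73/771 = 11.362 V.
P_out = V_A I_A + V_B I_B + V_C I_C = 15.253×2.56 + 16.031×5.32 + 11.362×3.98 = 39.047 + 85.286 + 45.220 = 169.55 W.
Ideal ⇒ P_in = P_out, so I_p = P_out/V_p = 169.55/120 = 1.41 A.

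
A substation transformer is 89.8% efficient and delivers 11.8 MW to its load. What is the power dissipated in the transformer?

P_loss ≈ 1.34×10^6 W

P_in = P_out/η = 1.18×10^7/0.898 = 1.31403×10^7 W.
P_loss = P_in − P_out = 1.31403×10^7 − 1.18×10^7 = 1.34×10^6 W.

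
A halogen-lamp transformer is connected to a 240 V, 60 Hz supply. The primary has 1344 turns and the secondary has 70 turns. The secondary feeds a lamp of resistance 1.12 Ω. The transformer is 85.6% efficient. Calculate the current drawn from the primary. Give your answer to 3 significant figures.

I_p ≈ 0.679 A

V_s = 240 × 70/1344 = 12.500 V.
I_s = V_s/R = 12.500/1.12 = 11.161 A.
P_out = V_s I_s = 12.500 × 11.161 = 139.51 W.
P_in = P_out/η = 139.51/0.856 = 162.98 W.
I_p = P_in/V_p = 162.98/240 = 0.679 A.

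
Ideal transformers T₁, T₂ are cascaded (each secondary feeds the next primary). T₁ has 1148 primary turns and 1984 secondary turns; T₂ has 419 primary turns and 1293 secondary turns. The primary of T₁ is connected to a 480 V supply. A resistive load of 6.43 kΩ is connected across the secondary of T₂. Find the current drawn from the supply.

Secondary of T₁: V = 480.00 × 1984/1148 = 829.55 V.
Secondary of T₂: V = 829.55 × 1293/419 = 2559.9 V.
I_load = 2559.9/6430 = 0.39812 A, so P_out = 2559.9 × 0.39812 = 1019.2 W.
All ideal ⇒ P_in = P_out, so I_supply = 1019.2/480 = 2.12 A.

I_supply ≈ 2.12 A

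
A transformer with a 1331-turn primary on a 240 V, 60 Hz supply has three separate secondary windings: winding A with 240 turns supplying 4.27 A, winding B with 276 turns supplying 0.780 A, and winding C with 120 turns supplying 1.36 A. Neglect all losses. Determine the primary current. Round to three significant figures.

I_p ≈ 1.05 A

V_A = 240 × 240/1331 = 43.276 V; V_B = 240 × 276/1331 = 49.767 V; V_C = 240 × 120/1331 = 21.638 V.
P_out = V_A I_A + V_B I_B + V_C I_C = 43.276×4.27 + 49.767×0.780 + 21.638×1.36 = 184.79 + 38.818 + 29.427 = 253.03 W.
Ideal ⇒ P_in = P_out, so I_p = P_out/V_p = 253.03/240 = 1.05 A.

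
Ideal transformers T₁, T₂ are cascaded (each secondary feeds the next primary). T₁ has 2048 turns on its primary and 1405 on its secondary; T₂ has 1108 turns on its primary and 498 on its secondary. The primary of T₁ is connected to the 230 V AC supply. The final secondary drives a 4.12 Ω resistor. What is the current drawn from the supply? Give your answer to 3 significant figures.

After T₁: V = 230.00 × 1405/2048 = 157.79 V.
After T₂: V = 157.79 × 498/1108 = 70.919 V.
I_load = 70.919/4.12 = 17.213 A, so P_out = 70.919 × 17.213 = 1220.8 W.
All ideal ⇒ P_in = P_out, so I_supply = 1220.8/230 = 5.31 A.

I_supply ≈ 5.31 A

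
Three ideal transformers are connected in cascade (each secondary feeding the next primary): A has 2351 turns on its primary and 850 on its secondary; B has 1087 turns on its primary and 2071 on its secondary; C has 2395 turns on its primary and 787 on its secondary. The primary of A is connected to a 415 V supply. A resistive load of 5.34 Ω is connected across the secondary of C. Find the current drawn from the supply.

Secondary of A: V = 415.00 × 850/2351 = 150.04 V.
Secondary of B: V = 150.04 × 2071/1087 = 285.87 V.
Secondary of C: V = 285.87 × 787/2395 = 93.936 V.
I_load = 93.936/5.34 = 17.591 A, so P_out = 93.936 × 17.591 = 1652.4 W.
All ideal ⇒ P_in = P_out, so I_supply = 1652.4/415 = 3.98 A.

I_supply ≈ 3.98 A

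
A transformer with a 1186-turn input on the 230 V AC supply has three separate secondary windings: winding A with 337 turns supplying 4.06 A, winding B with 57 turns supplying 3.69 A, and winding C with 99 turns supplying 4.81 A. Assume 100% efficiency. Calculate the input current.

I_in ≈ 1.73 A

V_A = 230 × 337/1186 = 65.354 V; V_B = 230 × 57/1186 = 11.054 V; V_C = 230 × 99/1186 = 19.199 V.
P_out = V_A I_A + V_B I_B + V_C I_C = 65.354×4.06 + 11.054×3.69 + 19.199×4.81 = 265.34 + 40.789 + 92.347 = 398.47 W.
Ideal ⇒ P_in = P_out, so I_in = P_out/V_in = 398.47/230 = 1.73 A.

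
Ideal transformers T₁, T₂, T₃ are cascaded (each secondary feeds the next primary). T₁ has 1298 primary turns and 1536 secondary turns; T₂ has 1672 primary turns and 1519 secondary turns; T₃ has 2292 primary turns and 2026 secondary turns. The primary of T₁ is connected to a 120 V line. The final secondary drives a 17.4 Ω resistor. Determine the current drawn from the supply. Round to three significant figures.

After T₁: V = 120.00 × 1536/1298 = 142.00 V.
After T₂: V = 142.00 × 1519/1672 = 129.01 V.
After T₃: V = 129.01 × 2026/2292 = 114.04 V.
I_load = 114.04/17.4 = 6.5538 A, so P_out = 114.04 × 6.5538 = 747.38 W.
All ideal ⇒ P_in = P_out, so I_supply = 747.38/120 = 6.23 A.

I_supply ≈ 6.23 A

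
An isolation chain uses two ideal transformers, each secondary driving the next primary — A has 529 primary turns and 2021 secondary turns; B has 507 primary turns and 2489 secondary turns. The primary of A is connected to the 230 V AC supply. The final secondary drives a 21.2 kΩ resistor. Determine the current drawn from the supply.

Secondary of A: V = 230.00 × 2021/529 = 878.70 V.
Secondary of B: V = 878.70 × 2489/507 = 4313.8 V.
I_load = 4313.8/21200 = 0.20348 A, so P_out = 4313.8 × 0.20348 = 877.76 W.
All ideal ⇒ P_in = P_out, so I_supply = 877.76/230 = 3.82 A.

I_supply ≈ 3.82 A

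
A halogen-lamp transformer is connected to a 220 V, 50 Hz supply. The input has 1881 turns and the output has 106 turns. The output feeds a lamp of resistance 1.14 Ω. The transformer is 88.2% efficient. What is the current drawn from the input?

I_in ≈ 0.695 A

V_out = 220 × 106/1881 = 12.398 V.
I_out = V_out/R = 12.398/1.14 = 10.875 A.
P_out = V_out I_out = 12.398 × 10.875 = 134.83 W.
P_in = P_out/η = 134.83/0.882 = 152.86 W.
I_in = P_in/V_in = 152.86/220 = 0.695 A.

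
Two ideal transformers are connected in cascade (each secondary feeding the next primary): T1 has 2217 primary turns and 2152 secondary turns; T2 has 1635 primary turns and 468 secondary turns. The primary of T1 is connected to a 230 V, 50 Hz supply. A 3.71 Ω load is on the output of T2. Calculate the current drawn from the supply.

Secondary of T1: V = 230.00 × 2152/2217 = 223.26 V.
Secondary of T2: V = 223.26 × 468/1635 = 63.905 V.
I_load = 63.905/3.71 = 17.225 A, so P_out = 63.905 × 17.225 = 1100.8 W.
All ideal ⇒ P_in = P_out, so I_supply = 1100.8/230 = 4.79 A.

I_supply ≈ 4.79 A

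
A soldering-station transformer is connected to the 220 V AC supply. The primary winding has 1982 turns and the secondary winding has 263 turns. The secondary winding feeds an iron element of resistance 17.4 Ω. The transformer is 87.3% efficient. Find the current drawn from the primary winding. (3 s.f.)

I_p ≈ 0.255 A

V_s = 220 × 263/1982 = 29.193 V.
I_s = V_s/R = 29.193/17.4 = 1.6777 A.
P_out = V_s I_s = 29.193 × 1.6777 = 48.978 W.
P_in = P_out/η = 48.978/0.873 = 56.103 W.
I_p = P_in/V_p = 56.103/220 = 0.255 A.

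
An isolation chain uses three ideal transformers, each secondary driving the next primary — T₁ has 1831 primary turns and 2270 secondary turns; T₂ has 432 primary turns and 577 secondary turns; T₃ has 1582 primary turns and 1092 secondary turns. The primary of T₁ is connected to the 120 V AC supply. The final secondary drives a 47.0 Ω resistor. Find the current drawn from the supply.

I_supply ≈ 3.34 A

After T₁: V = 120.00 × 2270/1831 = 148.77 V.
After T₂: V = 148.77 × 577/432 = 198.71 V.
After T₃: V = 198.71 × 1092/1582 = 137.16 V.
I_load = 137.16/47.0 = 2.9183 A, so P_out = 137.16 × 2.9183 = 400.27 W.
All ideal ⇒ P_in = P_out, so I_supply = 400.27/120 = 3.34 A.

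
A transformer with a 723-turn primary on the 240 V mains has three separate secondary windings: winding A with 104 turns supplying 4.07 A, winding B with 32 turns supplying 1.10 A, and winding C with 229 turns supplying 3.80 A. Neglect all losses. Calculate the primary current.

I_p ≈ 1.84 A

V_A = 240 × 104/723 = 34.523 V; V_B = 240 × 32/723 = 10.622 V; V_C = 240 × 229/723 = 76.017 V.
P_out = V_A I_A + V_B I_B + V_C I_C = 34.523×4.07 + 10.622×1.10 + 76.017×3.80 = 140.51 + 11.685 + 288.86 = 441.06 W.
Ideal ⇒ P_in = P_out, so I_p = P_out/V_p = 441.06/240 = 1.84 A.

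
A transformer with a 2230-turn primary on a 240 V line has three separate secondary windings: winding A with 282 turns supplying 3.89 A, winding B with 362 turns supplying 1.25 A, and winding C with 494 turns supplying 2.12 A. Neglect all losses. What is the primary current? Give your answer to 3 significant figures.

V_A = 240 × 282/2230 = 30.350 V; V_B = 240 × 362/2230 = 38.960 V; V_C = 240 × 494/2230 = 53.166 V.
P_out = V_A I_A + V_B I_B + V_C I_C = 30.350×3.89 + 38.960×1.25 + 53.166×2.12 = 118.06 + 48.700 + 112.71 = 279.47 W.
Ideal ⇒ P_in = P_out, so I_p = P_out/V_p = 279.47/240 = 1.16 A.

I_p ≈ 1.16 A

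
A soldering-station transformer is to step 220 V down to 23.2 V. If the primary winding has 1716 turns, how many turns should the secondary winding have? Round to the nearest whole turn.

N_s = 181 turns

N_s/N_p = V_s/V_p, so N_s = 1716 × 23.2/220 = 181.0 ≈ 181 turns.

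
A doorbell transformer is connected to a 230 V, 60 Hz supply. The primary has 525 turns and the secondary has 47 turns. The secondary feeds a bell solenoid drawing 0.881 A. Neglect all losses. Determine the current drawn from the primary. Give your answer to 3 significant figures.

I_p ≈ 0.0789 A

For an ideal transformer I_p N_p = I_s N_s, so I_p = 0.881 × 47/525 = 0.0789 A.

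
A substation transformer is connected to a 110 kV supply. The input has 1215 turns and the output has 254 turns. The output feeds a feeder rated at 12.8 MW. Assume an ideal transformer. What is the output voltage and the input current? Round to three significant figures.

V_out = V_in × N_out/N_in = 110000 × 254/1215 = 22996 V.
I_out = P/V_out = 1.28×10^7/22996 = 556.62 A.
I_in = I_out × N_out/N_in = 556.62 × 254/1215 = 116 A.

V_out ≈ 23000 V, I_in ≈ 116 A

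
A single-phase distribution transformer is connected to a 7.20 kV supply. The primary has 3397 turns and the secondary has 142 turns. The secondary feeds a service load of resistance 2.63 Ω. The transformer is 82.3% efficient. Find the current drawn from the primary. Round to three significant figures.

I_p ≈ 5.81 A

V_s = 7200 × 142/3397 = 300.97 V.
I_s = V_s/R = 300.97/2.63 = 114.44 A.
P_out = V_s I_s = 300.97 × 114.44 = 34443 W.
P_in = P_out/η = 34443/0.823 = 41850 W.
I_p = P_in/V_p = 41850/7200 = 5.81 A.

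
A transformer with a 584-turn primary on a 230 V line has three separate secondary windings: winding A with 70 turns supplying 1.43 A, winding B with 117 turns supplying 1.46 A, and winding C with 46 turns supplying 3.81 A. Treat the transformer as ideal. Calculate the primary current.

V_A = 230 × 70/584 = 27.568 V; V_B = 230 × 117/584 = 46.079 V; V_C = 230 × 46/584 = 18.116 V.
P_out = V_A I_A + V_B I_B + V_C I_C = 27.568×1.43 + 46.079×1.46 + 18.116×3.81 = 39.423 + 67.275 + 69.024 = 175.72 W.
Ideal ⇒ P_in = P_out, so I_p = P_out/V_p = 175.72/230 = 0.764 A.

I_p ≈ 0.764 A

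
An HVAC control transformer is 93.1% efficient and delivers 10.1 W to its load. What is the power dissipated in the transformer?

P_loss ≈ 0.749 W

P_in = P_out/η = 10.1/0.931 = 10.8485 W.
P_loss = P_in − P_out = 10.8485 − 10.1 = 0.749 W.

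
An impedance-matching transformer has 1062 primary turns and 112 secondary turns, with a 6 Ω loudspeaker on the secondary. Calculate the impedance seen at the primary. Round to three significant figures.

Z_p = (N_p/N_s)² × Z_s = (1062/112)² × 6 = 539 Ω.

Z_p ≈ 539 Ω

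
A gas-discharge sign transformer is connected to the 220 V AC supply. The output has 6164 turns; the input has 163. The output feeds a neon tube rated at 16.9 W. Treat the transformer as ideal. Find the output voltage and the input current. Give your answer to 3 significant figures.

V_out = V_in × N_out/N_in = 220 × 6164/163 = 8319.5 V.
I_out = P/V_out = 16.9/8319.5 = 0.0020314 A.
I_in = I_out × N_out/N_in = 0.0020314 × 6164/163 = 0.0768 A.

V_out ≈ 8320 V, I_in ≈ 0.0768 A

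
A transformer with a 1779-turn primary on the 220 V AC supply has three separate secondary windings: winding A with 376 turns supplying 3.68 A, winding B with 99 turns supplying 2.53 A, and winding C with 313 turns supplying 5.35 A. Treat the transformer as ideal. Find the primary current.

V_A = 220 × 376/1779 = 46.498 V; V_B = 220 × 99/1779 = 12.243 V; V_C = 220 × 313/1779 = 38.707 V.
P_out = V_A I_A + V_B I_B + V_C I_C = 46.498×3.68 + 12.243×2.53 + 38.707×5.35 = 171.11 + 30.974 + 207.08 = 409.17 W.
Ideal ⇒ P_in = P_out, so I_p = P_out/V_p = 409.17/220 = 1.86 A.

I_p ≈ 1.86 A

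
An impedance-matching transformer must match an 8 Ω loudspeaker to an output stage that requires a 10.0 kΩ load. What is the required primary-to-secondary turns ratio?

Z_p/Z_s = (N_p/N_s)², so N_p/N_s = √(10000/8) = √1250 = 35.4.

N_p/N_s ≈ 35.4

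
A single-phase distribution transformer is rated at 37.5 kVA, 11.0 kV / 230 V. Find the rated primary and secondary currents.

I_p = S/V_p = 37500/11000 = 3.41 A.
I_s = S/V_s = 37500/230 = 163 A.

I_p ≈ 3.41 A, I_s ≈ 163 A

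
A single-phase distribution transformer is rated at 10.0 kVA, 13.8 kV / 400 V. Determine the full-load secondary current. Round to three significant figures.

I_s ≈ 25.0 A

I_s = S/V_s = 10000/400 = 25.0 A.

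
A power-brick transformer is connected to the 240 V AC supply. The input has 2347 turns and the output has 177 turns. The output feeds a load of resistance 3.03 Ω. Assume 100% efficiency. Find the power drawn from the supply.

V_out = V_in × N_out/N_in = 240 × 177/2347 = 18.100 V.
I_out = V_out/R = 18.100/3.03 = 5.9735 A.
I_in = I_out × N_out/N_in = 5.9735 × 177/2347 = 0.45049 A.
P = V_in I_in = 240 × 0.45049 = 108 W.

P ≈ 108 W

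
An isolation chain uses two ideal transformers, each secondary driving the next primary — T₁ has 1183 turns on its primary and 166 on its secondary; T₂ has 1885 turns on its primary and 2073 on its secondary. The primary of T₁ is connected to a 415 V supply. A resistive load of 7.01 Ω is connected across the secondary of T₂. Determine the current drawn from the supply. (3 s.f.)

I_supply ≈ 1.41 A

After T₁: V = 415.00 × 166/1183 = 58.233 V.
After T₂: V = 58.233 × 2073/1885 = 64.041 V.
I_load = 64.041/7.01 = 9.1357 A, so P_out = 64.041 × 9.1357 = 585.06 W.
All ideal ⇒ P_in = P_out, so I_supply = 585.06/415 = 1.41 A.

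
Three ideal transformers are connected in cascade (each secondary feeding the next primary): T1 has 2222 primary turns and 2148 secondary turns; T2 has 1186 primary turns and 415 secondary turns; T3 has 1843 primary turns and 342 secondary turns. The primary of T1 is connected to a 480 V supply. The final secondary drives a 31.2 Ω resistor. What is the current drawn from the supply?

After T1: V = 480.00 × 2148/2222 = 464.01 V.
After T2: V = 464.01 × 415/1186 = 162.37 V.
After T3: V = 162.37 × 342/1843 = 30.130 V.
I_load = 30.130/31.2 = 0.96570 A, so P_out = 30.130 × 0.96570 = 29.096 W.
All ideal ⇒ P_in = P_out, so I_supply = 29.096/480 = 0.0606 A.

I_supply ≈ 0.0606 A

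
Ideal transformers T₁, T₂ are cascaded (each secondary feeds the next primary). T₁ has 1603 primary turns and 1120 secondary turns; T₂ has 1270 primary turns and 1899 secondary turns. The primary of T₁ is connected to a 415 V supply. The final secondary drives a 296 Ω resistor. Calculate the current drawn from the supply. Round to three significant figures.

I_supply ≈ 1.53 A

Secondary of T₁: V = 415.00 × 1120/1603 = 289.96 V.
Secondary of T₂: V = 289.96 × 1899/1270 = 433.56 V.
I_load = 433.56/296 = 1.4647 A, so P_out = 433.56 × 1.4647 = 635.06 W.
All ideal ⇒ P_in = P_out, so I_supply = 635.06/415 = 1.53 A.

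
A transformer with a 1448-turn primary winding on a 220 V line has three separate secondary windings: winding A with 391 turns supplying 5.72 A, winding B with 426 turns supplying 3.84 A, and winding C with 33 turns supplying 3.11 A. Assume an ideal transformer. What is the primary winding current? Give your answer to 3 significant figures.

I_p ≈ 2.75 A

V_A = 220 × 391/1448 = 59.406 V; V_B = 220 × 426/1448 = 64.724 V; V_C = 220 × 33/1448 = 5.0138 V.
P_out = V_A I_A + V_B I_B + V_C I_C = 59.406×5.72 + 64.724×3.84 + 5.0138×3.11 = 339.80 + 248.54 + 15.593 = 603.93 W.
Ideal ⇒ P_in = P_out, so I_p = P_out/V_p = 603.93/220 = 2.75 A.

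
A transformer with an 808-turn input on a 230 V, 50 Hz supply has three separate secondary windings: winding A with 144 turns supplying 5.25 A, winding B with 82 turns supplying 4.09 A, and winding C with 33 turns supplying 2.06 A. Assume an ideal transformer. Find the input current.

V_A = 230 × 144/808 = 40.990 V; V_B = 230 × 82/808 = 23.342 V; V_C = 230 × 33/808 = 9.3936 V.
P_out = V_A I_A + V_B I_B + V_C I_C = 40.990×5.25 + 23.342×4.09 + 9.3936×2.06 = 215.20 + 95.467 + 19.351 = 330.02 W.
Ideal ⇒ P_in = P_out, so I_in = P_out/V_in = 330.02/230 = 1.43 A.

I_in ≈ 1.43 A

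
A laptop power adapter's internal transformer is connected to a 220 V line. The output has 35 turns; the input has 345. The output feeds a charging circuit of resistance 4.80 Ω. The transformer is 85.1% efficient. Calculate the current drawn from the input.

V_out = 220 × 35/345 = 22.319 V.
I_out = V_out/R = 22.319/4.80 = 4.6498 A.
P_out = V_out I_out = 22.319 × 4.6498 = 103.78 W.
P_in = P_out/η = 103.78/0.851 = 121.95 W.
I_in = P_in/V_in = 121.95/220 = 0.554 A.

I_in ≈ 0.554 A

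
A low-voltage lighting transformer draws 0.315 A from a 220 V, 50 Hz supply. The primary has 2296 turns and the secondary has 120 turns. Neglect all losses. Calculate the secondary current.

I_s/I_p = N_p/N_s, so I_s = 0.315 × 2296/120 = 6.03 A.

I_s ≈ 6.03 A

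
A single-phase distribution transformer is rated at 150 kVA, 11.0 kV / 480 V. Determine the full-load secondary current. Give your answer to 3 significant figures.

I_s = S/V_s = 150000/480 = 312 A.

I_s ≈ 312 A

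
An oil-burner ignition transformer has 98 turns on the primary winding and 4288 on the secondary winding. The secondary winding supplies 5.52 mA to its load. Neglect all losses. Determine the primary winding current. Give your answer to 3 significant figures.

For an ideal transformer I_p/I_s = N_s/N_p, so I_p = 0.00552 × 4288/98 = 0.242 A.

I_p ≈ 0.242 A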